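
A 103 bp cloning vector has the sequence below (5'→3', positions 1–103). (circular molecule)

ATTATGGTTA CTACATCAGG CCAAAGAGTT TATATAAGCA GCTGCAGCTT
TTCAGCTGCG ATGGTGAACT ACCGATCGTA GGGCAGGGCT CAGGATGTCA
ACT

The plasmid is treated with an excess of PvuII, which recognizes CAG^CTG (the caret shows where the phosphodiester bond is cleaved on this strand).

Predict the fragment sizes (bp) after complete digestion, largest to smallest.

89, 14 bp

PvuII sites (CAGCTG) start at positions 39, 53.
PvuII cuts after base 3 of each site, so after positions 41, 55.
Circular molecule, 2 cuts → 2 fragments:
  42–55 → 14 bp
  56–103 then 1–41 → 48 + 41 = 89 bp
Sorted largest to smallest: 89, 14 bp.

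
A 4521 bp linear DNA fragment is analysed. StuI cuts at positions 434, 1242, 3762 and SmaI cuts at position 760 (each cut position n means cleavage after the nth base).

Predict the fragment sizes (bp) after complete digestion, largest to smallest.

2520, 759, 482, 434, 326 bp

Combined cut positions (sorted): 434, 760, 1242, 3762.
Linear molecule, 4 cuts → 5 fragments:
  434 − 0 = 434 bp
  760 − 434 = 326 bp
  1242 − 760 = 482 bp
  3762 − 1242 = 2520 bp
  4521 − 3762 = 759 bp
Sorted largest to smallest: 2520, 759, 482, 434, 326 bp.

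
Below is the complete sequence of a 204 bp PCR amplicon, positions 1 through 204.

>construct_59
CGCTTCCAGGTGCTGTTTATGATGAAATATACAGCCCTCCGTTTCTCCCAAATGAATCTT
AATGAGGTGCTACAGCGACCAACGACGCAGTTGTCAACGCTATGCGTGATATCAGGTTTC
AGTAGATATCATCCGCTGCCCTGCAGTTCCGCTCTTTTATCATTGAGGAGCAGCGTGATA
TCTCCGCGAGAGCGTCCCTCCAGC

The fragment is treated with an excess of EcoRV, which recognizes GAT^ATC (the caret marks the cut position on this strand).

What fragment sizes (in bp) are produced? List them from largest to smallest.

110, 52, 25, 17 bp

EcoRV sites (GATATC) start at positions 108, 125, 177.
EcoRV cuts after base 3 of each site, so after positions 110, 127, 179.
Linear molecule, 3 cuts → 4 fragments:
  1–110 → 110 bp
  111–127 → 17 bp
  128–179 → 52 bp
  180–204 → 25 bp
Sorted largest to smallest: 110, 52, 25, 17 bp.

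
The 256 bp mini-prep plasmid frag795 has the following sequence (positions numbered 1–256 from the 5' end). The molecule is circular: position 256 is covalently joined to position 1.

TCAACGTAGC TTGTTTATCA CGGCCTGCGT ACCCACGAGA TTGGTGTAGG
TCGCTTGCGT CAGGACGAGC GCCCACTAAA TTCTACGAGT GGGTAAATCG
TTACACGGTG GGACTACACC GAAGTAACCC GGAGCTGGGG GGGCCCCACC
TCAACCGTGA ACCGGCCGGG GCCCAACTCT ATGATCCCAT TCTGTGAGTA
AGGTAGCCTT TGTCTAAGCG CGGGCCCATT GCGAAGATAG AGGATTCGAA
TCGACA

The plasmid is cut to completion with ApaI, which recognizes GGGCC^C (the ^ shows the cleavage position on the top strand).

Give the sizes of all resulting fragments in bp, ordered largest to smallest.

ApaI sites (GGGCCC) start at positions 141, 169, 222.
ApaI cuts after base 5 of each site (before the last base), so after positions 145, 173, 226.
Circular molecule, 3 cuts → 3 fragments:
  146–173 → 28 bp
  174–226 → 53 bp
  227–256 then 1–145 → 30 + 145 = 175 bp
Sorted largest to smallest: 175, 53, 28 bp.

175, 53, 28 bp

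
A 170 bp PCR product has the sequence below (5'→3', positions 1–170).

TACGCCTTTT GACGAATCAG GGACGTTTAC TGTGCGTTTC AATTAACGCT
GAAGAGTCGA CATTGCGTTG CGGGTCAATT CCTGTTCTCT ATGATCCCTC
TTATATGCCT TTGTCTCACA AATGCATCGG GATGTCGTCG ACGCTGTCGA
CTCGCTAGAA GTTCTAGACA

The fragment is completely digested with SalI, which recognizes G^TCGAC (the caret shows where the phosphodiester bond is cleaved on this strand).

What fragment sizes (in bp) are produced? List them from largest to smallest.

81, 56, 24, 9 bp

SalI sites (GTCGAC) start at positions 56, 137, 146.
SalI cuts after the first base of each site, so after positions 56, 137, 146.
Linear molecule, 3 cuts → 4 fragments:
  1–56 → 56 bp
  57–137 → 81 bp
  138–146 → 9 bp
  147–170 → 24 bp
Sorted largest to smallest: 81, 56, 24, 9 bp.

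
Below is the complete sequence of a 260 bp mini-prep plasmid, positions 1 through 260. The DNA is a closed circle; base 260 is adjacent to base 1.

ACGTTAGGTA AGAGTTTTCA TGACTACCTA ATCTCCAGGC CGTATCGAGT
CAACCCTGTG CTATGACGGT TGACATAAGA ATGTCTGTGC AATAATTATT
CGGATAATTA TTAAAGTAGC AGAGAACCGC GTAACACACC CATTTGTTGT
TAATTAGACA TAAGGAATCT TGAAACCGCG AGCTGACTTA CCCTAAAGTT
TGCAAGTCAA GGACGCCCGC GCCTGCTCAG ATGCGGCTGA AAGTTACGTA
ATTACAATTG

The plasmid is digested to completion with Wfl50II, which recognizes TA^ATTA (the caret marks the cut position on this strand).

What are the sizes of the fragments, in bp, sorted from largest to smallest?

104, 98, 46, 12 bp

Wfl50II sites (TAATTA) start at positions 93, 105, 151, 249.
Wfl50II cuts after base 2 of each site, so after positions 94, 106, 152, 250.
Circular molecule, 4 cuts → 4 fragments:
  95–106 → 12 bp
  107–152 → 46 bp
  153–250 → 98 bp
  251–260 then 1–94 → 10 + 94 = 104 bp
Sorted largest to smallest: 104, 98, 46, 12 bp.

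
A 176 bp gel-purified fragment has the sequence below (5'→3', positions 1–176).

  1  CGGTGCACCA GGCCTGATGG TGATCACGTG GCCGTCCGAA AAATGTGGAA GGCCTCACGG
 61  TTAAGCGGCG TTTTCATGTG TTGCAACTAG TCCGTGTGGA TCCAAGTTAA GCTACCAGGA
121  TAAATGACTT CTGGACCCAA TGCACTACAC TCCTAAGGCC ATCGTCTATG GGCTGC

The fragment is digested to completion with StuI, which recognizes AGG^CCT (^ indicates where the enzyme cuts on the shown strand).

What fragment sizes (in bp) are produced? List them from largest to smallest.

StuI sites (AGGCCT) start at positions 10, 50.
StuI cuts after base 3 of each site, so after positions 12, 52.
Linear molecule, 2 cuts → 3 fragments:
  1–12 → 12 bp
  13–52 → 40 bp
  53–176 → 124 bp
Sorted largest to smallest: 124, 40, 12 bp.

124, 40, 12 bp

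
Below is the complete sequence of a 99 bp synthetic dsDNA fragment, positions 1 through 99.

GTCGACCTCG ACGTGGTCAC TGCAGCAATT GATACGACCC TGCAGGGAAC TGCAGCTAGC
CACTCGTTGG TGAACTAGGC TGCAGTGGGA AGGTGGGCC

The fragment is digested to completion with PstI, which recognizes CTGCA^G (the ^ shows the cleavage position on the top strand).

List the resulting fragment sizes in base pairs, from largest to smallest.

PstI sites (CTGCAG) start at positions 20, 40, 50, 80.
PstI cuts after base 5 of each site (before the last base), so after positions 24, 44, 54, 84.
Linear molecule, 4 cuts → 5 fragments:
  1–24 → 24 bp
  25–44 → 20 bp
  45–54 → 10 bp
  55–84 → 30 bp
  85–99 → 15 bp
Sorted largest to smallest: 30, 24, 20, 15, 10 bp.

30, 24, 20, 15, 10 bp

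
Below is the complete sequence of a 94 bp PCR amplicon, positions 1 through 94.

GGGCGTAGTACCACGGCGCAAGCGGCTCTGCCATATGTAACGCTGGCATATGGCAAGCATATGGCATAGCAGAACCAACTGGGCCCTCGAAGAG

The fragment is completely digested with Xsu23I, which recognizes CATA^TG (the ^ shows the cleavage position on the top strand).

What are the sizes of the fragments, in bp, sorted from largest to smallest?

Xsu23I sites (CATATG) start at positions 32, 47, 58.
Xsu23I cuts after base 4 of each site, so after positions 35, 50, 61.
Linear molecule, 3 cuts → 4 fragments:
  1–35 → 35 bp
  36–50 → 15 bp
  51–61 → 11 bp
  62–94 → 33 bp
Sorted largest to smallest: 35, 33, 15, 11 bp.

35, 33, 15, 11 bp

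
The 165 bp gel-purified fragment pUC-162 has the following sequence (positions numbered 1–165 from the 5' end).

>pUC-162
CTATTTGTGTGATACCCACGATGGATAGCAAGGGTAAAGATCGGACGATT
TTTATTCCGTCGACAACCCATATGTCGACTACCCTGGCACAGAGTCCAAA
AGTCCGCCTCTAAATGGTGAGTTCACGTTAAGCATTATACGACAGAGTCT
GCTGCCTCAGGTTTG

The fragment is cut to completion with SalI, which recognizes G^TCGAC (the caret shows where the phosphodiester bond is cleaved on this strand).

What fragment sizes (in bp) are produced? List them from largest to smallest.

91, 59, 15 bp

SalI sites (GTCGAC) start at positions 59, 74.
SalI cuts after the first base of each site, so after positions 59, 74.
Linear molecule, 2 cuts → 3 fragments:
  1–59 → 59 bp
  60–74 → 15 bp
  75–165 → 91 bp
Sorted largest to smallest: 91, 59, 15 bp.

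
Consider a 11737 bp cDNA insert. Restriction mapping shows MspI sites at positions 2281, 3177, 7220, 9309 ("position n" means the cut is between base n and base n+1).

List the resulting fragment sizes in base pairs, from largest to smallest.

4043, 2428, 2281, 2089, 896 bp

Linear molecule, 4 cuts → 5 fragments:
  2281 − 0 = 2281 bp
  3177 − 2281 = 896 bp
  7220 − 3177 = 4043 bp
  9309 − 7220 = 2089 bp
  11737 − 9309 = 2428 bp
Sorted largest to smallest: 4043, 2428, 2281, 2089, 896 bp.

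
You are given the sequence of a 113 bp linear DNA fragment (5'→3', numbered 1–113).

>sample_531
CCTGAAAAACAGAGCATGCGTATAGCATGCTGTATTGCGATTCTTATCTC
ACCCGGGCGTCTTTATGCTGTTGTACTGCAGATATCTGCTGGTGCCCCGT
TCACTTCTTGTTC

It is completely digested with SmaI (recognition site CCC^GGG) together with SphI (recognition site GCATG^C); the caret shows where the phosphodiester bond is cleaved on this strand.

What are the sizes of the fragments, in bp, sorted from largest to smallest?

59, 25, 18, 11 bp

The SmaI site (CCCGGG) starts at position 52.
SmaI cuts after base 3 of each site, so after position 54.
SphI sites (GCATGC) start at positions 14, 25.
SphI cuts after base 5 of each site (before the last base), so after positions 18, 29.
Combined cut positions: 18, 29, 54.
Linear molecule, 3 cuts → 4 fragments:
  1–18 → 18 bp
  19–29 → 11 bp
  30–54 → 25 bp
  55–113 → 59 bp
Sorted largest to smallest: 59, 25, 18, 11 bp.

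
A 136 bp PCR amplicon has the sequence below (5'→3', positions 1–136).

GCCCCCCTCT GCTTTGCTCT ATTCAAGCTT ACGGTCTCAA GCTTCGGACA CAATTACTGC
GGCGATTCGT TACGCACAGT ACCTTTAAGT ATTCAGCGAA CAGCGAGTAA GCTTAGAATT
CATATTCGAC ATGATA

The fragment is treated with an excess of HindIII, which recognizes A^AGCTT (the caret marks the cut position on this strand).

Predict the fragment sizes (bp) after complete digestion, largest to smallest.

HindIII sites (AAGCTT) start at positions 25, 39, 109.
HindIII cuts after the first base of each site, so after positions 25, 39, 109.
Linear molecule, 3 cuts → 4 fragments:
  1–25 → 25 bp
  26–39 → 14 bp
  40–109 → 70 bp
  110–136 → 27 bp
Sorted largest to smallest: 70, 27, 25, 14 bp.

70, 27, 25, 14 bp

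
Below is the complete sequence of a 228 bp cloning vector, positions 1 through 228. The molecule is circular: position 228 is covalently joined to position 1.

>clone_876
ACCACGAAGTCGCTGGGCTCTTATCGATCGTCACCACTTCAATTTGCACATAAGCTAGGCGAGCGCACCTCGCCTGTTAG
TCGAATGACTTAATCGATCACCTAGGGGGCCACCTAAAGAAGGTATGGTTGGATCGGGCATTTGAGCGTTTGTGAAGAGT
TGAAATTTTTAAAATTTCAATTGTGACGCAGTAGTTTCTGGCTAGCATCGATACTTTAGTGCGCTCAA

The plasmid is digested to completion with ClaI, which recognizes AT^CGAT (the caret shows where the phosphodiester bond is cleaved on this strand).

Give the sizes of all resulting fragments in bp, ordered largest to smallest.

114, 70, 44 bp

ClaI sites (ATCGAT) start at positions 23, 93, 207.
ClaI cuts after base 2 of each site, so after positions 24, 94, 208.
Circular molecule, 3 cuts → 3 fragments:
  25–94 → 70 bp
  95–208 → 114 bp
  209–228 then 1–24 → 20 + 24 = 44 bp
Sorted largest to smallest: 114, 70, 44 bp.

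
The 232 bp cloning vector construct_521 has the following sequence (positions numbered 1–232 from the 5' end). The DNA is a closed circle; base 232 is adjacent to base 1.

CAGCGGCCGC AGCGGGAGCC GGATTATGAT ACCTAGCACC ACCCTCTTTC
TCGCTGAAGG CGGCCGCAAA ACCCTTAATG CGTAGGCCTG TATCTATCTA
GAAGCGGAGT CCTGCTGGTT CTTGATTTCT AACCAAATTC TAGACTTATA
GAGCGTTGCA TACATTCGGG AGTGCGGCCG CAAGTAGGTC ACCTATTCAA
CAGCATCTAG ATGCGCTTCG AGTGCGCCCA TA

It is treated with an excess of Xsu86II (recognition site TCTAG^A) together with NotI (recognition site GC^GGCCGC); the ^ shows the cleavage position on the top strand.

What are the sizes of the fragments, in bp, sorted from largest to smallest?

Xsu86II sites (TCTAGA) start at positions 97, 139, 206.
Xsu86II cuts after base 5 of each site (before the last base), so after positions 101, 143, 210.
NotI sites (GCGGCCGC) start at positions 3, 60, 174.
NotI cuts after base 2 of each site, so after positions 4, 61, 175.
Combined cut positions: 4, 61, 101, 143, 175, 210.
Circular molecule, 6 cuts → 6 fragments:
  5–61 → 57 bp
  62–101 → 40 bp
  102–143 → 42 bp
  144–175 → 32 bp
  176–210 → 35 bp
  211–232 then 1–4 → 22 + 4 = 26 bp
Sorted largest to smallest: 57, 42, 40, 35, 32, 26 bp.

57, 42, 40, 35, 32, 26 bp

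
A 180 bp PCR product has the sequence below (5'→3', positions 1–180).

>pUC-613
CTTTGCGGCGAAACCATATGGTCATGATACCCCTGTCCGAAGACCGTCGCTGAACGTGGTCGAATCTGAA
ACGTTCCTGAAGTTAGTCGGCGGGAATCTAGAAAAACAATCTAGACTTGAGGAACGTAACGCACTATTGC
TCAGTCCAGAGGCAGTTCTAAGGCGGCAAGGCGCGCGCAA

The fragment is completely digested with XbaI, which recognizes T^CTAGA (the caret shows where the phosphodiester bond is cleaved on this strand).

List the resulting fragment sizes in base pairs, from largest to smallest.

XbaI sites (TCTAGA) start at positions 97, 110.
XbaI cuts after the first base of each site, so after positions 97, 110.
Linear molecule, 2 cuts → 3 fragments:
  1–97 → 97 bp
  98–110 → 13 bp
  111–180 → 70 bp
Sorted largest to smallest: 97, 70, 13 bp.

97, 70, 13 bp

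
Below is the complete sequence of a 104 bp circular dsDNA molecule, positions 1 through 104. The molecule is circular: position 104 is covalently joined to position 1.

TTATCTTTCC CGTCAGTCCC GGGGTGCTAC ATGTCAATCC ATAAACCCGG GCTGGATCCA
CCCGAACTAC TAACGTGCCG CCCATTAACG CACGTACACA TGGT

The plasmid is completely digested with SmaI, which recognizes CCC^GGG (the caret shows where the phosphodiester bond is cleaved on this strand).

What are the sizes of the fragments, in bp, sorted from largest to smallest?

76, 28 bp

SmaI sites (CCCGGG) start at positions 18, 46.
SmaI cuts after base 3 of each site, so after positions 20, 48.
Circular molecule, 2 cuts → 2 fragments:
  21–48 → 28 bp
  49–104 then 1–20 → 56 + 20 = 76 bp
Sorted largest to smallest: 76, 28 bp.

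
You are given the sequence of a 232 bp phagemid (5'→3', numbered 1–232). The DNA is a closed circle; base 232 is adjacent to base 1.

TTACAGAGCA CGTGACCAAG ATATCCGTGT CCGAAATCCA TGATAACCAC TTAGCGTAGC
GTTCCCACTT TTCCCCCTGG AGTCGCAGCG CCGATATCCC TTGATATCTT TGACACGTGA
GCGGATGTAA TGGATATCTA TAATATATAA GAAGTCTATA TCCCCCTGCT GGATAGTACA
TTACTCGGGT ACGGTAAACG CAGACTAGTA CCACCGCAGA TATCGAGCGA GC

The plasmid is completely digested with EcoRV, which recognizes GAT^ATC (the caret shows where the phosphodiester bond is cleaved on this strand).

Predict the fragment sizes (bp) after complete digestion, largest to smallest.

EcoRV sites (GATATC) start at positions 20, 93, 103, 133, 219.
EcoRV cuts after base 3 of each site, so after positions 22, 95, 105, 135, 221.
Circular molecule, 5 cuts → 5 fragments:
  23–95 → 73 bp
  96–105 → 10 bp
  106–135 → 30 bp
  136–221 → 86 bp
  222–232 then 1–22 → 11 + 22 = 33 bp
Sorted largest to smallest: 86, 73, 33, 30, 10 bp.

86, 73, 33, 30, 10 bp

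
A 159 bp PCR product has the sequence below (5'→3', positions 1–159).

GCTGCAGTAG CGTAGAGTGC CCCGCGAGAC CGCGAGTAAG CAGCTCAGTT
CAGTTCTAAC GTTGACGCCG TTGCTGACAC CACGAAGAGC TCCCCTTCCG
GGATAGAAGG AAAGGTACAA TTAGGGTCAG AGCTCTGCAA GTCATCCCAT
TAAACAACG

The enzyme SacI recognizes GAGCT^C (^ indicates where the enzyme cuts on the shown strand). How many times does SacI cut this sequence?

GAGCTC occurs starting at positions 87, 130.
SacI cuts at 2 sites.

2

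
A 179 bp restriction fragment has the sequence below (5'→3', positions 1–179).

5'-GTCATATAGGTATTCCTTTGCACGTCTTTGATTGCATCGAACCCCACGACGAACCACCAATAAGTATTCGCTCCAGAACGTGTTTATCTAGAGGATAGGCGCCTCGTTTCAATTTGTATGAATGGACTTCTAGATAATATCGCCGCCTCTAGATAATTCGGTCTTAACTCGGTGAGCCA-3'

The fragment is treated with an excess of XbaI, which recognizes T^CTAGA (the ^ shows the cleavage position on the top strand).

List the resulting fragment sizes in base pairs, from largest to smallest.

XbaI sites (TCTAGA) start at positions 87, 129, 148.
XbaI cuts after the first base of each site, so after positions 87, 129, 148.
Linear molecule, 3 cuts → 4 fragments:
  1–87 → 87 bp
  88–129 → 42 bp
  130–148 → 19 bp
  149–179 → 31 bp
Sorted largest to smallest: 87, 42, 31, 19 bp.

87, 42, 31, 19 bp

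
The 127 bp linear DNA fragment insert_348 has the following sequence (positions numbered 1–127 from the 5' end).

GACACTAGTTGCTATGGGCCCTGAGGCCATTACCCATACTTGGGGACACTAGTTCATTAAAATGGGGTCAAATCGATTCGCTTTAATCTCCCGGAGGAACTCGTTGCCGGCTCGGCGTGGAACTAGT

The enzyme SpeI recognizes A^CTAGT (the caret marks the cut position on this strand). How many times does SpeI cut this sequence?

3

ACTAGT occurs starting at positions 4, 48, 122.
SpeI cuts at 3 sites.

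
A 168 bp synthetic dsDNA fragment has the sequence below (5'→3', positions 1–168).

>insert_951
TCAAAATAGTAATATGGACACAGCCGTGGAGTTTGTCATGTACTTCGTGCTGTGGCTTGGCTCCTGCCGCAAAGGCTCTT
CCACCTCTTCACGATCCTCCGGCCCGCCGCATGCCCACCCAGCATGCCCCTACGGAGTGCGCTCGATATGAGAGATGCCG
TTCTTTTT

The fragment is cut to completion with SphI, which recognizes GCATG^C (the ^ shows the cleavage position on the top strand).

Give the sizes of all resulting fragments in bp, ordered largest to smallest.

113, 42, 13 bp

SphI sites (GCATGC) start at positions 109, 122.
SphI cuts after base 5 of each site (before the last base), so after positions 113, 126.
Linear molecule, 2 cuts → 3 fragments:
  1–113 → 113 bp
  114–126 → 13 bp
  127–168 → 42 bp
Sorted largest to smallest: 113, 42, 13 bp.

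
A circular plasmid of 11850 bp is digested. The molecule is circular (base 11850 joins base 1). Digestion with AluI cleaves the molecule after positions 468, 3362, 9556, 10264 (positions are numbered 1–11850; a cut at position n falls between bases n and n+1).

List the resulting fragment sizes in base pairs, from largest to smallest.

Circular molecule, 4 cuts → 4 fragments:
  3362 − 468 = 2894 bp
  9556 − 3362 = 6194 bp
  10264 − 9556 = 708 bp
  wrap: 11850 − 10264 + 468 = 2054 bp
Sorted largest to smallest: 6194, 2894, 2054, 708 bp.

6194, 2894, 2054, 708 bp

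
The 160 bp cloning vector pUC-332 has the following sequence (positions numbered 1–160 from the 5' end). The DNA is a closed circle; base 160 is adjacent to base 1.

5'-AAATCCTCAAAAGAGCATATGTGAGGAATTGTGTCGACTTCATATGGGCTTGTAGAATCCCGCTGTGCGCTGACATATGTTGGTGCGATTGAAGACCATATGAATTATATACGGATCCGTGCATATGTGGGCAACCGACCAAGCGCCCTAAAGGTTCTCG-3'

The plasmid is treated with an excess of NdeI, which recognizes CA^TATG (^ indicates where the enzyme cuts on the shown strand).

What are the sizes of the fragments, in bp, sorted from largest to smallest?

54, 33, 25, 25, 23 bp

NdeI sites (CATATG) start at positions 16, 41, 74, 97, 122.
NdeI cuts after base 2 of each site, so after positions 17, 42, 75, 98, 123.
Circular molecule, 5 cuts → 5 fragments:
  18–42 → 25 bp
  43–75 → 33 bp
  76–98 → 23 bp
  99–123 → 25 bp
  124–160 then 1–17 → 37 + 17 = 54 bp
Sorted largest to smallest: 54, 33, 25, 25, 23 bp.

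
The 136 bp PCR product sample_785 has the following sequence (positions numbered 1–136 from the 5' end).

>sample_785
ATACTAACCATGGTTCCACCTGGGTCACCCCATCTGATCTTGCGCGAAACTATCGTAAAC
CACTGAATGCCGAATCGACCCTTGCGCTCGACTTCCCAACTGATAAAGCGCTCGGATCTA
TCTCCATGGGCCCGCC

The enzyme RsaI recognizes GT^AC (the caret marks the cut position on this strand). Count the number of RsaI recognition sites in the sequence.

0

No occurrence of GTAC is present in the sequence.
RsaI does not cut: 0 sites.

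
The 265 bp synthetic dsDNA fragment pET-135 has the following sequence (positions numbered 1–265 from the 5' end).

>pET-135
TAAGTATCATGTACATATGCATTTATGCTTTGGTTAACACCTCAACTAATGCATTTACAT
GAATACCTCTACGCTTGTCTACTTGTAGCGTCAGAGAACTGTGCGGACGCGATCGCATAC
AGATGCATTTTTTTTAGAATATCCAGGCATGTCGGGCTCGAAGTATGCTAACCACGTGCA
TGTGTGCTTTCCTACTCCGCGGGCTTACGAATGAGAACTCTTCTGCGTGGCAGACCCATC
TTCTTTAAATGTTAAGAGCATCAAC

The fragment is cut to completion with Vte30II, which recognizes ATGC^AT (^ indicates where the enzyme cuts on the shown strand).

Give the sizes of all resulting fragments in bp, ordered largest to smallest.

139, 74, 32, 20 bp

Vte30II sites (ATGCAT) start at positions 17, 49, 123.
Vte30II cuts after base 4 of each site, so after positions 20, 52, 126.
Linear molecule, 3 cuts → 4 fragments:
  1–20 → 20 bp
  21–52 → 32 bp
  53–126 → 74 bp
  127–265 → 139 bp
Sorted largest to smallest: 139, 74, 32, 20 bp.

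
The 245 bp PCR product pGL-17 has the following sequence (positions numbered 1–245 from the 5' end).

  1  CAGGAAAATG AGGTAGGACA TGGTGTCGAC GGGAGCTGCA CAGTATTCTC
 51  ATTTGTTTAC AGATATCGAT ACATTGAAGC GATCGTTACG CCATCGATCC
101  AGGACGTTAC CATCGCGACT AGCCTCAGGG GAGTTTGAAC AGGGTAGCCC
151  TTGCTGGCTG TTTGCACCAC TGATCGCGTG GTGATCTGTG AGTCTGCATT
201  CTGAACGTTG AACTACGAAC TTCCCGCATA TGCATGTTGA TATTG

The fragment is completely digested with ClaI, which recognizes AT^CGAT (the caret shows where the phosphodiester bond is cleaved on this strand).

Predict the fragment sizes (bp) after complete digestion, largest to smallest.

151, 66, 28 bp

ClaI sites (ATCGAT) start at positions 65, 93.
ClaI cuts after base 2 of each site, so after positions 66, 94.
Linear molecule, 2 cuts → 3 fragments:
  1–66 → 66 bp
  67–94 → 28 bp
  95–245 → 151 bp
Sorted largest to smallest: 151, 66, 28 bp.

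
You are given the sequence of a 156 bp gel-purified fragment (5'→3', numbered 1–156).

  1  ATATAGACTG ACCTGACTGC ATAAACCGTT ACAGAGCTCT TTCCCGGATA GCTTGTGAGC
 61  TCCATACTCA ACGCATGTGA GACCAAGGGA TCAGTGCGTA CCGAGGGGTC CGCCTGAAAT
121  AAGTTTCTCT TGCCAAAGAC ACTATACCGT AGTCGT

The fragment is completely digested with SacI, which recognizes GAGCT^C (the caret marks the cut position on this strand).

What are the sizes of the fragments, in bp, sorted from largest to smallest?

SacI sites (GAGCTC) start at positions 34, 57.
SacI cuts after base 5 of each site (before the last base), so after positions 38, 61.
Linear molecule, 2 cuts → 3 fragments:
  1–38 → 38 bp
  39–61 → 23 bp
  62–156 → 95 bp
Sorted largest to smallest: 95, 38, 23 bp.

95, 38, 23 bp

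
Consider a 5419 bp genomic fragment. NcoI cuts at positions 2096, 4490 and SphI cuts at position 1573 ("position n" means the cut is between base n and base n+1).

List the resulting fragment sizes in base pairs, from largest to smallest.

2394, 1573, 929, 523 bp

Combined cut positions (sorted): 1573, 2096, 4490.
Linear molecule, 3 cuts → 4 fragments:
  1573 − 0 = 1573 bp
  2096 − 1573 = 523 bp
  4490 − 2096 = 2394 bp
  5419 − 4490 = 929 bp
Sorted largest to smallest: 2394, 1573, 929, 523 bp.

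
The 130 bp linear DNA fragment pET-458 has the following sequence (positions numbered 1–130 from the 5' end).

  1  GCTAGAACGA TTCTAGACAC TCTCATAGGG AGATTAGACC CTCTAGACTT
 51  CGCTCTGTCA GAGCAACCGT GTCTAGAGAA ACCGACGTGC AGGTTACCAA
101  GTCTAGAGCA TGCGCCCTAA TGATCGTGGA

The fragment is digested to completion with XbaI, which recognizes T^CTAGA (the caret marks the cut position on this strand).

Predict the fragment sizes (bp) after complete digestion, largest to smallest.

XbaI sites (TCTAGA) start at positions 12, 42, 72, 102.
XbaI cuts after the first base of each site, so after positions 12, 42, 72, 102.
Linear molecule, 4 cuts → 5 fragments:
  1–12 → 12 bp
  13–42 → 30 bp
  43–72 → 30 bp
  73–102 → 30 bp
  103–130 → 28 bp
Sorted largest to smallest: 30, 30, 30, 28, 12 bp.

30, 30, 30, 28, 12 bp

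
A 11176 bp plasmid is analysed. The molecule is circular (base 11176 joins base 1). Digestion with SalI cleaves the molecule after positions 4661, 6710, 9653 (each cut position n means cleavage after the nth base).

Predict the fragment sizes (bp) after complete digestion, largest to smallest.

6184, 2943, 2049 bp

Circular molecule, 3 cuts → 3 fragments:
  6710 − 4661 = 2049 bp
  9653 − 6710 = 2943 bp
  wrap: 11176 − 9653 + 4661 = 6184 bp
Sorted largest to smallest: 6184, 2943, 2049 bp.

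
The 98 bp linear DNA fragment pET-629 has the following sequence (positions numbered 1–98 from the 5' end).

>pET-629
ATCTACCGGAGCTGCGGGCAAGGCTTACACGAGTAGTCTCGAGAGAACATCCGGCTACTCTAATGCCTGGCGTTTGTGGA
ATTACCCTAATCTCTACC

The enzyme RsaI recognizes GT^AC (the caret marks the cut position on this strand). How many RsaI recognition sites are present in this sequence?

No occurrence of GTAC is present in the sequence.
RsaI does not cut: 0 sites.

0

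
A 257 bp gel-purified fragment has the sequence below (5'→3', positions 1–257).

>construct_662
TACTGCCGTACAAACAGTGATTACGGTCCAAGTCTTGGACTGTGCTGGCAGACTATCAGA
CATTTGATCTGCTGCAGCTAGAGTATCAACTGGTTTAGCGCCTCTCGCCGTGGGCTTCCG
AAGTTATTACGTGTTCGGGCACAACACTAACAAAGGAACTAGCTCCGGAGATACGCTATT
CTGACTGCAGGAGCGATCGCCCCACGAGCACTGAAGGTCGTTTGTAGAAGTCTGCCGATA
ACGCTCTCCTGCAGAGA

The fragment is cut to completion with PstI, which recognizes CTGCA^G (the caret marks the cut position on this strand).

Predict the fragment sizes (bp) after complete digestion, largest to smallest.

113, 76, 64, 4 bp

PstI sites (CTGCAG) start at positions 72, 185, 249.
PstI cuts after base 5 of each site (before the last base), so after positions 76, 189, 253.
Linear molecule, 3 cuts → 4 fragments:
  1–76 → 76 bp
  77–189 → 113 bp
  190–253 → 64 bp
  254–257 → 4 bp
Sorted largest to smallest: 113, 76, 64, 4 bp.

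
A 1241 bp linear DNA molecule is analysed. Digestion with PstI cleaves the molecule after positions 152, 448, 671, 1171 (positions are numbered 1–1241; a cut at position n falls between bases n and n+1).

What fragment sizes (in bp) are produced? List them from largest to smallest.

500, 296, 223, 152, 70 bp

Linear molecule, 4 cuts → 5 fragments:
  152 − 0 = 152 bp
  448 − 152 = 296 bp
  671 − 448 = 223 bp
  1171 − 671 = 500 bp
  1241 − 1171 = 70 bp
Sorted largest to smallest: 500, 296, 223, 152, 70 bp.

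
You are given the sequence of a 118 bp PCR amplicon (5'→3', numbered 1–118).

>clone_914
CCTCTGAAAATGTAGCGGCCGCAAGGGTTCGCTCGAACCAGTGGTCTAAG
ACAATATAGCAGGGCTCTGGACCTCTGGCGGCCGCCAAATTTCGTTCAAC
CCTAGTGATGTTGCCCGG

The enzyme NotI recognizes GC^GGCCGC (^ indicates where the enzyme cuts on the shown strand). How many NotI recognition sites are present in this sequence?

GCGGCCGC occurs starting at positions 15, 78.
NotI cuts at 2 sites.

2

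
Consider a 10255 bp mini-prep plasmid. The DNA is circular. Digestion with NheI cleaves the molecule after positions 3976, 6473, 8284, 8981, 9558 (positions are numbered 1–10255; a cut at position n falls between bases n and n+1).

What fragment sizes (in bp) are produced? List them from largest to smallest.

Circular molecule, 5 cuts → 5 fragments:
  6473 − 3976 = 2497 bp
  8284 − 6473 = 1811 bp
  8981 − 8284 = 697 bp
  9558 − 8981 = 577 bp
  wrap: 10255 − 9558 + 3976 = 4673 bp
Sorted largest to smallest: 4673, 2497, 1811, 697, 577 bp.

4673, 2497, 1811, 697, 577 bp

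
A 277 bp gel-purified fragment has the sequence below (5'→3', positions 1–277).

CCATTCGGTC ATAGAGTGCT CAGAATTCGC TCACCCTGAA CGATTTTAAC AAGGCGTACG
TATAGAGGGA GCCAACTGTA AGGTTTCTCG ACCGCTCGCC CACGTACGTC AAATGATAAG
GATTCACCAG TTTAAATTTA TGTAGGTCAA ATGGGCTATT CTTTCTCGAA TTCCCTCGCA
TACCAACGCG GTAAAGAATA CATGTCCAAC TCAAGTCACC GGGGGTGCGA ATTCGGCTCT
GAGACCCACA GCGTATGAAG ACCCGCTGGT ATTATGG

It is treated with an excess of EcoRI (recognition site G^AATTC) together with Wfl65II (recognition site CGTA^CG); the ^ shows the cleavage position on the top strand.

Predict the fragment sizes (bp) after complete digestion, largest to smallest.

EcoRI sites (GAATTC) start at positions 23, 168, 229.
EcoRI cuts after the first base of each site, so after positions 23, 168, 229.
Wfl65II sites (CGTACG) start at positions 55, 103.
Wfl65II cuts after base 4 of each site, so after positions 58, 106.
Combined cut positions: 23, 58, 106, 168, 229.
Linear molecule, 5 cuts → 6 fragments:
  1–23 → 23 bp
  24–58 → 35 bp
  59–106 → 48 bp
  107–168 → 62 bp
  169–229 → 61 bp
  230–277 → 48 bp
Sorted largest to smallest: 62, 61, 48, 48, 35, 23 bp.

62, 61, 48, 48, 35, 23 bp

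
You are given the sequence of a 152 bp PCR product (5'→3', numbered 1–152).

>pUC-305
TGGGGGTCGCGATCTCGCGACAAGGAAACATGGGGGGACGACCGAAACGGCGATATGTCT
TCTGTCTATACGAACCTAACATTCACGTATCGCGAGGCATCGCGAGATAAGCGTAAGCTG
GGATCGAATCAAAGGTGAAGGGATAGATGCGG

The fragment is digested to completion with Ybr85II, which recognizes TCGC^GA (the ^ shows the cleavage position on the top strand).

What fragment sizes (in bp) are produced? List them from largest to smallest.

Ybr85II sites (TCGCGA) start at positions 7, 15, 90, 100.
Ybr85II cuts after base 4 of each site, so after positions 10, 18, 93, 103.
Linear molecule, 4 cuts → 5 fragments:
  1–10 → 10 bp
  11–18 → 8 bp
  19–93 → 75 bp
  94–103 → 10 bp
  104–152 → 49 bp
Sorted largest to smallest: 75, 49, 10, 10, 8 bp.

75, 49, 10, 10, 8 bp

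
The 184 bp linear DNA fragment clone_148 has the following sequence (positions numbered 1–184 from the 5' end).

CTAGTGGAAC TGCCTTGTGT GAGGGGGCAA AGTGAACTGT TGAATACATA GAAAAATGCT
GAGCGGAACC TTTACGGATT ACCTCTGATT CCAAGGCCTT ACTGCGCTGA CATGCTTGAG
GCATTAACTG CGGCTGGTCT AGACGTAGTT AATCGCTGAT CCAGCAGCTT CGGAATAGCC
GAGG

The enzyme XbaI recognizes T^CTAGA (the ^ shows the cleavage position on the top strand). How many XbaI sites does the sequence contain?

TCTAGA occurs starting at position 138.
XbaI cuts at 1 site.

1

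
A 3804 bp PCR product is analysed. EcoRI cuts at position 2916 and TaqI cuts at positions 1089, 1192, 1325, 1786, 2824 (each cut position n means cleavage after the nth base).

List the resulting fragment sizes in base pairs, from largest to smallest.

Combined cut positions (sorted): 1089, 1192, 1325, 1786, 2824, 2916.
Linear molecule, 6 cuts → 7 fragments:
  1089 − 0 = 1089 bp
  1192 − 1089 = 103 bp
  1325 − 1192 = 133 bp
  1786 − 1325 = 461 bp
  2824 − 1786 = 1038 bp
  2916 − 2824 = 92 bp
  3804 − 2916 = 888 bp
Sorted largest to smallest: 1089, 1038, 888, 461, 133, 103, 92 bp.

1089, 1038, 888, 461, 133, 103, 92 bp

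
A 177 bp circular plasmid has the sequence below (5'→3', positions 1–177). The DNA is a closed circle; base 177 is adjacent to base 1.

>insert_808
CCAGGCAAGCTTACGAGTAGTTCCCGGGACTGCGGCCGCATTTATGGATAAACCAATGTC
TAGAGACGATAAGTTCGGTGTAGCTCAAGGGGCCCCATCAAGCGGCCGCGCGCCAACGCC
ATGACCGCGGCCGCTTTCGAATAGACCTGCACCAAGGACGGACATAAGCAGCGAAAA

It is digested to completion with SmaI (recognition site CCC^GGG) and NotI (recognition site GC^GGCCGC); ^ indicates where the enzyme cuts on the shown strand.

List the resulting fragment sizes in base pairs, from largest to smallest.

The SmaI site (CCCGGG) starts at position 23.
SmaI cuts after base 3 of each site, so after position 25.
NotI sites (GCGGCCGC) start at positions 32, 102, 127.
NotI cuts after base 2 of each site, so after positions 33, 103, 128.
Combined cut positions: 25, 33, 103, 128.
Circular molecule, 4 cuts → 4 fragments:
  26–33 → 8 bp
  34–103 → 70 bp
  104–128 → 25 bp
  129–177 then 1–25 → 49 + 25 = 74 bp
Sorted largest to smallest: 74, 70, 25, 8 bp.

74, 70, 25, 8 bp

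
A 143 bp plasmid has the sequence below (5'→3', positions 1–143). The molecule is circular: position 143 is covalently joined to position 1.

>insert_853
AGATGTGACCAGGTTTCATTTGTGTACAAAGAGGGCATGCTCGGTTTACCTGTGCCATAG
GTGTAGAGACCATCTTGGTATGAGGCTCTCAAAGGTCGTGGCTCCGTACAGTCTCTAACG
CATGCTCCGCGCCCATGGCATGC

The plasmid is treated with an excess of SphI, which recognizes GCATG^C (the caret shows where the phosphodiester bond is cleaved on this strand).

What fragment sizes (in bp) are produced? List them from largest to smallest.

SphI sites (GCATGC) start at positions 35, 120, 138.
SphI cuts after base 5 of each site (before the last base), so after positions 39, 124, 142.
Circular molecule, 3 cuts → 3 fragments:
  40–124 → 85 bp
  125–142 → 18 bp
  143–143 then 1–39 → 1 + 39 = 40 bp
Sorted largest to smallest: 85, 40, 18 bp.

85, 40, 18 bp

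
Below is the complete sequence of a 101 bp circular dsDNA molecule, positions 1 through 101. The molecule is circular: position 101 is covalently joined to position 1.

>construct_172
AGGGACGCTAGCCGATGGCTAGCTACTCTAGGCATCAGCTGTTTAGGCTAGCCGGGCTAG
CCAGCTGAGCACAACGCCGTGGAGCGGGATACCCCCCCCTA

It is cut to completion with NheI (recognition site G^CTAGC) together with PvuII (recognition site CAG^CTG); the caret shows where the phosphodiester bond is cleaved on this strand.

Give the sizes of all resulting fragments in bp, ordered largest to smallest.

NheI sites (GCTAGC) start at positions 7, 18, 47, 56.
NheI cuts after the first base of each site, so after positions 7, 18, 47, 56.
PvuII sites (CAGCTG) start at positions 36, 62.
PvuII cuts after base 3 of each site, so after positions 38, 64.
Combined cut positions: 7, 18, 38, 47, 56, 64.
Circular molecule, 6 cuts → 6 fragments:
  8–18 → 11 bp
  19–38 → 20 bp
  39–47 → 9 bp
  48–56 → 9 bp
  57–64 → 8 bp
  65–101 then 1–7 → 37 + 7 = 44 bp
Sorted largest to smallest: 44, 20, 11, 9, 9, 8 bp.

44, 20, 11, 9, 9, 8 bp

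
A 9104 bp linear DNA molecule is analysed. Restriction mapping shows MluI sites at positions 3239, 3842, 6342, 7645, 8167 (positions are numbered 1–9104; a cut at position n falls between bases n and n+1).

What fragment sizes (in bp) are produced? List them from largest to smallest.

Linear molecule, 5 cuts → 6 fragments:
  3239 − 0 = 3239 bp
  3842 − 3239 = 603 bp
  6342 − 3842 = 2500 bp
  7645 − 6342 = 1303 bp
  8167 − 7645 = 522 bp
  9104 − 8167 = 937 bp
Sorted largest to smallest: 3239, 2500, 1303, 937, 603, 522 bp.

3239, 2500, 1303, 937, 603, 522 bp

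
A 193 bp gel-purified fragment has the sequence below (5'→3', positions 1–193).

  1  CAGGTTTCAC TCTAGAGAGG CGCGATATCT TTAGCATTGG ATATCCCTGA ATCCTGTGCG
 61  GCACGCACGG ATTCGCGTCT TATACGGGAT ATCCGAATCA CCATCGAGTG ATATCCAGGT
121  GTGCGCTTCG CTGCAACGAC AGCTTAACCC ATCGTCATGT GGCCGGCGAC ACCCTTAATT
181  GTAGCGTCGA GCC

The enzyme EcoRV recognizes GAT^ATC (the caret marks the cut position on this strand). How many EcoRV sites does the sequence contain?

GATATC occurs starting at positions 24, 40, 88, 110.
EcoRV cuts at 4 sites.

4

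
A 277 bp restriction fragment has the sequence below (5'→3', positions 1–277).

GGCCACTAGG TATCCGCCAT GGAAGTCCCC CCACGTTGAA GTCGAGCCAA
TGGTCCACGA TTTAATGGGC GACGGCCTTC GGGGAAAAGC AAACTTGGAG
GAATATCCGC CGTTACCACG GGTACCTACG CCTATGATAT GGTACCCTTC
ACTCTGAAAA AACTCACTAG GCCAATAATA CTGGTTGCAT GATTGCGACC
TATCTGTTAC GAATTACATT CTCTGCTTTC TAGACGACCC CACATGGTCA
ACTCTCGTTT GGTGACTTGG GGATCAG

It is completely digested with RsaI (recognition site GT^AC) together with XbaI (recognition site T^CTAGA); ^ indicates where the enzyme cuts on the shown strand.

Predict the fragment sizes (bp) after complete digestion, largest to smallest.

RsaI sites (GTAC) start at positions 122, 142.
RsaI cuts after base 2 of each site, so after positions 123, 143.
The XbaI site (TCTAGA) starts at position 229.
XbaI cuts after the first base of each site, so after position 229.
Combined cut positions: 123, 143, 229.
Linear molecule, 3 cuts → 4 fragments:
  1–123 → 123 bp
  124–143 → 20 bp
  144–229 → 86 bp
  230–277 → 48 bp
Sorted largest to smallest: 123, 86, 48, 20 bp.

123, 86, 48, 20 bp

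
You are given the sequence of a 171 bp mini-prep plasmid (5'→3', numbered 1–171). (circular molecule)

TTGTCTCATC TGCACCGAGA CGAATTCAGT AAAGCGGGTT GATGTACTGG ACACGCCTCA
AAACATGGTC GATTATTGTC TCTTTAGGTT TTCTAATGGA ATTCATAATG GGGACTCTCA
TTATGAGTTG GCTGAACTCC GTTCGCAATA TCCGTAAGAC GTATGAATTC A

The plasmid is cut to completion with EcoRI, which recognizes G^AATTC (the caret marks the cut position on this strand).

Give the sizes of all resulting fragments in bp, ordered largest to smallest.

77, 66, 28 bp

EcoRI sites (GAATTC) start at positions 22, 99, 165.
EcoRI cuts after the first base of each site, so after positions 22, 99, 165.
Circular molecule, 3 cuts → 3 fragments:
  23–99 → 77 bp
  100–165 → 66 bp
  166–171 then 1–22 → 6 + 22 = 28 bp
Sorted largest to smallest: 77, 66, 28 bp.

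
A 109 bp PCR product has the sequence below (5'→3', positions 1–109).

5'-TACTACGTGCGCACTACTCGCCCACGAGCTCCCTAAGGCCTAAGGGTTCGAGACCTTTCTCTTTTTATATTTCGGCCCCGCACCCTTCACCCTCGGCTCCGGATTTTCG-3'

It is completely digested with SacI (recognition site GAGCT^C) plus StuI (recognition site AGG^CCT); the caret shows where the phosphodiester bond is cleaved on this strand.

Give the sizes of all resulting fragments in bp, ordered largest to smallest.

71, 30, 8 bp

The SacI site (GAGCTC) starts at position 26.
SacI cuts after base 5 of each site (before the last base), so after position 30.
The StuI site (AGGCCT) starts at position 36.
StuI cuts after base 3 of each site, so after position 38.
Combined cut positions: 30, 38.
Linear molecule, 2 cuts → 3 fragments:
  1–30 → 30 bp
  31–38 → 8 bp
  39–109 → 71 bp
Sorted largest to smallest: 71, 30, 8 bp.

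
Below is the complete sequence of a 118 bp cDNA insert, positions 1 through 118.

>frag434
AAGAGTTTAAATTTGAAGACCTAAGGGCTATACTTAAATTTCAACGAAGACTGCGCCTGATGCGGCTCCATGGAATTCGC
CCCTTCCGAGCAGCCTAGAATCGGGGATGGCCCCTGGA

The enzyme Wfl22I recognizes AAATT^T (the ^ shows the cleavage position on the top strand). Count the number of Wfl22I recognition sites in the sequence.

2

AAATTT occurs starting at positions 9, 36.
Wfl22I cuts at 2 sites.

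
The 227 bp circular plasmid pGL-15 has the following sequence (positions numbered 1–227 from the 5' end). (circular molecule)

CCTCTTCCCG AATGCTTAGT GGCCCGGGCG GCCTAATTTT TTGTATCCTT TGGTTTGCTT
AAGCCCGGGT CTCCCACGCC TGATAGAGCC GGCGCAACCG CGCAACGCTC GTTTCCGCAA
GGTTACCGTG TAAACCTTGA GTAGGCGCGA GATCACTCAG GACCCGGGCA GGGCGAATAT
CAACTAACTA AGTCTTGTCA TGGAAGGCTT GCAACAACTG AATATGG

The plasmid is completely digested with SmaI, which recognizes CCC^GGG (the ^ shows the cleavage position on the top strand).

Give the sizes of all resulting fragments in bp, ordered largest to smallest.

SmaI sites (CCCGGG) start at positions 23, 64, 163.
SmaI cuts after base 3 of each site, so after positions 25, 66, 165.
Circular molecule, 3 cuts → 3 fragments:
  26–66 → 41 bp
  67–165 → 99 bp
  166–227 then 1–25 → 62 + 25 = 87 bp
Sorted largest to smallest: 99, 87, 41 bp.

99, 87, 41 bp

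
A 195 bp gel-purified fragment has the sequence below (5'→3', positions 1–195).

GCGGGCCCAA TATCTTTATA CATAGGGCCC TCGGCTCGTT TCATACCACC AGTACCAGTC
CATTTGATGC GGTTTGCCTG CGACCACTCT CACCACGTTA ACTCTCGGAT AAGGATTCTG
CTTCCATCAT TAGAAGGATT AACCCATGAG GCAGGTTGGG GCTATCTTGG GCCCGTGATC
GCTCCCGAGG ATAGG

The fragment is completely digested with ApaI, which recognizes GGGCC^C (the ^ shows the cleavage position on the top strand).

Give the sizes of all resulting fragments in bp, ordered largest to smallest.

144, 22, 22, 7 bp

ApaI sites (GGGCCC) start at positions 3, 25, 169.
ApaI cuts after base 5 of each site (before the last base), so after positions 7, 29, 173.
Linear molecule, 3 cuts → 4 fragments:
  1–7 → 7 bp
  8–29 → 22 bp
  30–173 → 144 bp
  174–195 → 22 bp
Sorted largest to smallest: 144, 22, 22, 7 bp.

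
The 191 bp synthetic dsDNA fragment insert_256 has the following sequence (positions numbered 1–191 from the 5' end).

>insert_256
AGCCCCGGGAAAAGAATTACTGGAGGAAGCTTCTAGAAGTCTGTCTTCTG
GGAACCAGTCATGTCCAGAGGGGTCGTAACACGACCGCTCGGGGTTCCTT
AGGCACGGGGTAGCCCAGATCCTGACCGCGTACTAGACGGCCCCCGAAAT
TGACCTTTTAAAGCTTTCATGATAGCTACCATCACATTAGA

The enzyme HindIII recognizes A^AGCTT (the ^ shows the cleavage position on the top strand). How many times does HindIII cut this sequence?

AAGCTT occurs starting at positions 27, 161.
HindIII cuts at 2 sites.

2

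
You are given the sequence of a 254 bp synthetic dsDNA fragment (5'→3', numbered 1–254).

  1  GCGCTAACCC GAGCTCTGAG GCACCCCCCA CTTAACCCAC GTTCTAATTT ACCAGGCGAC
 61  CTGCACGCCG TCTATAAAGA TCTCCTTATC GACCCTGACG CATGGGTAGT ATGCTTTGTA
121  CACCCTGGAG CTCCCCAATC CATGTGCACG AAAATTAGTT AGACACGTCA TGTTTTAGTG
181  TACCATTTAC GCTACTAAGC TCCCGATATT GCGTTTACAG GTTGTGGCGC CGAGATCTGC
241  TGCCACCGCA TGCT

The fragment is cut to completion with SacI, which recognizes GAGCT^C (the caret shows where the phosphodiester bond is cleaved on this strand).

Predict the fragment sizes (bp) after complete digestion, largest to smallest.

SacI sites (GAGCTC) start at positions 11, 128.
SacI cuts after base 5 of each site (before the last base), so after positions 15, 132.
Linear molecule, 2 cuts → 3 fragments:
  1–15 → 15 bp
  16–132 → 117 bp
  133–254 → 122 bp
Sorted largest to smallest: 122, 117, 15 bp.

122, 117, 15 bp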